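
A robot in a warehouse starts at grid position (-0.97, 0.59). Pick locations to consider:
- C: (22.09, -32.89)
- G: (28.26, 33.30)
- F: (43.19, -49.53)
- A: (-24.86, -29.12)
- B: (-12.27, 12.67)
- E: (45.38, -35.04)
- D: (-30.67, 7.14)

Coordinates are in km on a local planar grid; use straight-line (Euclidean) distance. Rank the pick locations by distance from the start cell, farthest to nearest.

F, E, G, C, A, D, B

Distance from the start cell at (-0.97, 0.59) to each:
F (43.19, -49.53): 66.8 km
E (45.38, -35.04): 58.5 km
G (28.26, 33.30): 43.9 km
C (22.09, -32.89): 40.7 km
A (-24.86, -29.12): 38.1 km
D (-30.67, 7.14): 30.4 km
B (-12.27, 12.67): 16.5 km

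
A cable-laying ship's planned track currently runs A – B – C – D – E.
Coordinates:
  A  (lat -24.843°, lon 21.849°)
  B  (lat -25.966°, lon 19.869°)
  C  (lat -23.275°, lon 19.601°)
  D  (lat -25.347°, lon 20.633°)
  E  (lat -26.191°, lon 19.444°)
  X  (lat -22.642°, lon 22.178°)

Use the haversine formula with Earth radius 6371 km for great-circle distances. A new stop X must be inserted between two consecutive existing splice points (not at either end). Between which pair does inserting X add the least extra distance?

Added distance for inserting X between each consecutive pair:
A–B: 449.6 km
B–C: 410.0 km
C–D: 359.3 km
D–E: 669.7 km
Smallest added distance is 359.3 km, inserting between C and D.

between C and D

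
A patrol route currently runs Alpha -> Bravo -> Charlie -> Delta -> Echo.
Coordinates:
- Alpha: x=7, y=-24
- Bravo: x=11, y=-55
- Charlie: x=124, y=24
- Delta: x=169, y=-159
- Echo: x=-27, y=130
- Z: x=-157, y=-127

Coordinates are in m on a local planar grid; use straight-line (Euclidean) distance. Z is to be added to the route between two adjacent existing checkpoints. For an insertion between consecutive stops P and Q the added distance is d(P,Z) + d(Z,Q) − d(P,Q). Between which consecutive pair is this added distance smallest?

Added distance for inserting Z between each consecutive pair:
Alpha–Bravo: 345.2 m
Bravo–Charlie: 363.9 m
Charlie–Delta: 458.1 m
Delta–Echo: 266.4 m
Smallest added distance is 266.4 m, inserting between Delta and Echo.

between Delta and Echo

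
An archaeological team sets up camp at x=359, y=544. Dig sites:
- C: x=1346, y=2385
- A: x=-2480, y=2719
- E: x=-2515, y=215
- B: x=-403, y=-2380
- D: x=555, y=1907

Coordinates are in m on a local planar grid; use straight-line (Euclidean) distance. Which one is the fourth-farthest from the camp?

Distances from the camp (x=359, y=544):
A: 3576.4 m
B: 3021.7 m
E: 2892.8 m
C: 2088.9 m
D: 1377.0 m
The fourth-farthest is C at 2088.9 m.

C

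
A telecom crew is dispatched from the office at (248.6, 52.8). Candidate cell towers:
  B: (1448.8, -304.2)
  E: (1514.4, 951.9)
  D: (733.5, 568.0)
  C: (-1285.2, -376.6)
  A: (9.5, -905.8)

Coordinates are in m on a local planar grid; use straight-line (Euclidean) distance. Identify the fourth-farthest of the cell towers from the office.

A

Distances from the office ((248.6, 52.8)):
C: 1592.8 m
E: 1552.6 m
B: 1252.2 m
A: 988.0 m
D: 707.5 m
The fourth-farthest is A at 988.0 m.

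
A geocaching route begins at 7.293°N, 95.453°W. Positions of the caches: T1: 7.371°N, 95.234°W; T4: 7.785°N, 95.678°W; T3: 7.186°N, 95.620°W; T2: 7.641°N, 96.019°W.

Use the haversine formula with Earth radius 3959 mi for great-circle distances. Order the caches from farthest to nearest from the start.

Distance from the start at 7.293°N, 95.453°W to each:
T2 7.641°N, 96.019°W: 45.6 mi
T4 7.785°N, 95.678°W: 37.3 mi
T1 7.371°N, 95.234°W: 15.9 mi
T3 7.186°N, 95.620°W: 13.6 mi

T2, T4, T1, T3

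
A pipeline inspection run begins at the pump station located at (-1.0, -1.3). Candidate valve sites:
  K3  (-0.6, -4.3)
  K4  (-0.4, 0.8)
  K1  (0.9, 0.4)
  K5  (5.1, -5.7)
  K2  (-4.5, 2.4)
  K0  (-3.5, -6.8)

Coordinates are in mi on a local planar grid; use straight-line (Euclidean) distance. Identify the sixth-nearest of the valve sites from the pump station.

Distances from the pump station ((-1.0, -1.3)):
K4: 2.2 mi
K1: 2.5 mi
K3: 3.0 mi
K2: 5.1 mi
K0: 6.0 mi
K5: 7.5 mi
The sixth-nearest is K5 at 7.5 mi.

K5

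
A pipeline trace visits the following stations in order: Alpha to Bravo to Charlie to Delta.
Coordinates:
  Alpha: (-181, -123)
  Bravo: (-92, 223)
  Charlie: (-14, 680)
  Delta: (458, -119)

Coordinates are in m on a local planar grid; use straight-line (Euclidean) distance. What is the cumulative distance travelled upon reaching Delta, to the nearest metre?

Leg distances:
Alpha→Bravo: 357.3 m  (cumulative 357.3 m)
Bravo→Charlie: 463.6 m  (cumulative 820.9 m)
Charlie→Delta: 928.0 m  (cumulative 1748.9 m)
Cumulative distance at Delta ≈ 1749 m.

1749 m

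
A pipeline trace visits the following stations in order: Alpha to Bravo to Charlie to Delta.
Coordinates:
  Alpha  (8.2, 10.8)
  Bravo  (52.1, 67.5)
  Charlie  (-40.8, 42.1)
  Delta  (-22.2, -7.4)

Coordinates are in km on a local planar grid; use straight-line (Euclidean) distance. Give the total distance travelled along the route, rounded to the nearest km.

Leg distances:
Alpha→Bravo: 71.7 km  (cumulative 71.7 km)
Bravo→Charlie: 96.3 km  (cumulative 168.0 km)
Charlie→Delta: 52.9 km  (cumulative 220.9 km)
Total route length ≈ 221 km.

221 km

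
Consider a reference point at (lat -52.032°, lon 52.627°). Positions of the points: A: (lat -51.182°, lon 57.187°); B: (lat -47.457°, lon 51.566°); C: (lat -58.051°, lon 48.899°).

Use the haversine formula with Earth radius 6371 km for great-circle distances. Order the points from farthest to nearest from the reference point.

C, B, A

Distance from the reference point at (lat -52.032°, lon 52.627°) to each:
C (lat -58.051°, lon 48.899°): 709.9 km
B (lat -47.457°, lon 51.566°): 514.4 km
A (lat -51.182°, lon 57.187°): 328.7 km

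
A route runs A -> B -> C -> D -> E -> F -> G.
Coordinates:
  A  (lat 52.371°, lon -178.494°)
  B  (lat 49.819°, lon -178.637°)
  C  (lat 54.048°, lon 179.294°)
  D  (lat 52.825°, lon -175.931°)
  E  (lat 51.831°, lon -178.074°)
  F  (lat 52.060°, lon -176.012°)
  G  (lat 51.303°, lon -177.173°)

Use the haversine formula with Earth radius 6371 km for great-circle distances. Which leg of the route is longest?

Leg distances:
A→B: 283.9 km
B→C: 491.1 km
C→D: 344.2 km
D→E: 182.8 km
E→F: 143.6 km
F→G: 116.2 km
The longest leg is B–C at 491.1 km.

B–C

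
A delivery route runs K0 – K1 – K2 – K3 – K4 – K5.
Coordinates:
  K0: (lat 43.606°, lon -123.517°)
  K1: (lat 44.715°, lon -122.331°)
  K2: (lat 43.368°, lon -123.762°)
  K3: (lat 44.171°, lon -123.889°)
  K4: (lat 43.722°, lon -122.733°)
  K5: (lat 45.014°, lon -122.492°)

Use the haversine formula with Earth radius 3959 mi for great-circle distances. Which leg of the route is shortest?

Leg distances:
K0→K1: 96.6 mi
K1→K2: 117.1 mi
K2→K3: 55.8 mi
K3→K4: 65.3 mi
K4→K5: 90.1 mi
The shortest leg is K2–K3 at 55.8 mi.

K2–K3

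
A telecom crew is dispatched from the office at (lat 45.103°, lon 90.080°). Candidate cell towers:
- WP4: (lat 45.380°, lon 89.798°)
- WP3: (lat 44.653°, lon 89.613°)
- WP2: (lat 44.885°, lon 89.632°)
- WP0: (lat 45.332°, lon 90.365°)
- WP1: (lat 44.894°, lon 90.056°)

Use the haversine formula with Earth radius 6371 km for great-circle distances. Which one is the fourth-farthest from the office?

Distance to each, sorted:
WP3: 62.1 km
WP2: 42.8 km
WP4: 37.9 km
WP0: 33.9 km
WP1: 23.3 km
The fourth-farthest is WP0 at 33.9 km.

WP0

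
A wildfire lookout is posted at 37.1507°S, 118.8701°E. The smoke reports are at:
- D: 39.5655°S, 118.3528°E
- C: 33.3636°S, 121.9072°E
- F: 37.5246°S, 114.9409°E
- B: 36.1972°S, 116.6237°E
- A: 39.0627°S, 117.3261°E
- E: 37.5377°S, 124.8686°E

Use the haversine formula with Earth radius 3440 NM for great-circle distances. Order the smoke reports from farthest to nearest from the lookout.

Distances from the lookout:
E 37.5377°S, 124.8686°E: 287.2 NM
C 33.3636°S, 121.9072°E: 271.7 NM
F 37.5246°S, 114.9409°E: 188.9 NM
D 39.5655°S, 118.3528°E: 147.0 NM
A 39.0627°S, 117.3261°E: 136.0 NM
B 36.1972°S, 116.6237°E: 122.4 NM

E, C, F, D, A, B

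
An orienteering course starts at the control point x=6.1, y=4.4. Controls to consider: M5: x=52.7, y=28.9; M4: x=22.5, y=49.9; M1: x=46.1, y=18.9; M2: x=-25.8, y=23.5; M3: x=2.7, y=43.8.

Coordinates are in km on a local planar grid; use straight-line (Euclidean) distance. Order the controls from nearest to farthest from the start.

Distance from the start at x=6.1, y=4.4 to each:
M2 x=-25.8, y=23.5: 37.2 km
M3 x=2.7, y=43.8: 39.5 km
M1 x=46.1, y=18.9: 42.5 km
M4 x=22.5, y=49.9: 48.4 km
M5 x=52.7, y=28.9: 52.6 km

M2, M3, M1, M4, M5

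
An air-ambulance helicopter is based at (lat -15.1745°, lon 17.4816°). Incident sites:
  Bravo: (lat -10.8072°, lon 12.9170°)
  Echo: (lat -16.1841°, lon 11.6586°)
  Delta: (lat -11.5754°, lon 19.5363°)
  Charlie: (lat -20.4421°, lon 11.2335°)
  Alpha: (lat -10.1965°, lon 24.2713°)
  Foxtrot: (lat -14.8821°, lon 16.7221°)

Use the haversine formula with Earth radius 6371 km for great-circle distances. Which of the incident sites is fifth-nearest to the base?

Charlie

Distance to each, sorted:
Foxtrot: 87.8 km
Delta: 457.8 km
Echo: 633.4 km
Bravo: 693.0 km
Charlie: 883.3 km
Alpha: 921.1 km
The fifth-nearest is Charlie at 883.3 km.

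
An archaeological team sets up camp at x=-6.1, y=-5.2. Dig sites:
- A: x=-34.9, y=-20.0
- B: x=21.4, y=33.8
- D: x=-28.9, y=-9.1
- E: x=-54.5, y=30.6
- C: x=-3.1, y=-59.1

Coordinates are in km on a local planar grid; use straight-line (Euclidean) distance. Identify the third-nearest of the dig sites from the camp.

B

Distance to each, sorted:
D: 23.1 km
A: 32.4 km
B: 47.7 km
C: 54.0 km
E: 60.2 km
The third-nearest is B at 47.7 km.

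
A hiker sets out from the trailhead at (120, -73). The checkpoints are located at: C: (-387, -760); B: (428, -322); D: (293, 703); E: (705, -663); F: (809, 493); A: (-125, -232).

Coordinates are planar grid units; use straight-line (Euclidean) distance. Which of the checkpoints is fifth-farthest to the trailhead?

Distances from the trailhead ((120, -73)):
F: 891.7
C: 853.8
E: 830.9
D: 795.1
B: 396.1
A: 292.1
The fifth-farthest is B at 396.1.

B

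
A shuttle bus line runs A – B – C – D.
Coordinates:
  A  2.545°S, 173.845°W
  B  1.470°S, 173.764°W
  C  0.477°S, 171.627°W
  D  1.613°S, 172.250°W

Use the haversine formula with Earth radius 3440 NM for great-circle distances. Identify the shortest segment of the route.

Leg distances:
A→B: 64.7 NM
B→C: 141.5 NM
C→D: 77.8 NM
The shortest leg is A–B at 64.7 NM.

A–B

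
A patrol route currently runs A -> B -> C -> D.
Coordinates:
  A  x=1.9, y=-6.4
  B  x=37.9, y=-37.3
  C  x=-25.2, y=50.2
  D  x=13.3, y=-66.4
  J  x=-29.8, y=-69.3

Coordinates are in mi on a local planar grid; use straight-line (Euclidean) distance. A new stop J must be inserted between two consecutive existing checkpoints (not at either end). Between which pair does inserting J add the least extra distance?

between C and D

Added distance for inserting J between each consecutive pair:
A–B: 97.9 mi
B–C: 86.6 mi
C–D: 40.0 mi
Smallest added distance is 40.0 mi, inserting between C and D.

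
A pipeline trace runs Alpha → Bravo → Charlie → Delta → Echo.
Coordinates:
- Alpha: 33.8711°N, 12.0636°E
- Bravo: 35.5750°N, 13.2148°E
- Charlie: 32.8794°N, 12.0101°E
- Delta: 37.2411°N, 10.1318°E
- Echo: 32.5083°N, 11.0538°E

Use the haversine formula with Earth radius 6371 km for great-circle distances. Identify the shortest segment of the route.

Alpha–Bravo

Leg distances:
Alpha→Bravo: 216.7 km
Bravo→Charlie: 319.5 km
Charlie→Delta: 514.2 km
Delta→Echo: 532.9 km
The shortest leg is Alpha–Bravo at 216.7 km.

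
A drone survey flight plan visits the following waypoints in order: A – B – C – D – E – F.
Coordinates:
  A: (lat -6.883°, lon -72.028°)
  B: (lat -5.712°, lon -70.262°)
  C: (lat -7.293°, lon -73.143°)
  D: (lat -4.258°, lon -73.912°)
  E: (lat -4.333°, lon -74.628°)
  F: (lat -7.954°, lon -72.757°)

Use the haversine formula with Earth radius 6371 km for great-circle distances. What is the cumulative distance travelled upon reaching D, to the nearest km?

Leg distances:
A→B: 234.6 km  (cumulative 234.6 km)
B→C: 363.6 km  (cumulative 598.2 km)
C→D: 348.0 km  (cumulative 946.3 km)
Cumulative distance at D ≈ 946 km.

946 km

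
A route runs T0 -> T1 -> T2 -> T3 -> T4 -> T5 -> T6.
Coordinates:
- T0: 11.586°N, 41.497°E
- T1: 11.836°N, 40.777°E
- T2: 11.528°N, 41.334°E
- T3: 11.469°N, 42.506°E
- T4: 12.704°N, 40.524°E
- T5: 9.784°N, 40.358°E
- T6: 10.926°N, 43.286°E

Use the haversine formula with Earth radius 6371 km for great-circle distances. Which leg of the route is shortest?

T1–T2

Leg distances:
T0→T1: 83.2 km
T1→T2: 69.7 km
T2→T3: 127.9 km
T3→T4: 255.5 km
T4→T5: 325.2 km
T5→T6: 344.5 km
The shortest leg is T1–T2 at 69.7 km.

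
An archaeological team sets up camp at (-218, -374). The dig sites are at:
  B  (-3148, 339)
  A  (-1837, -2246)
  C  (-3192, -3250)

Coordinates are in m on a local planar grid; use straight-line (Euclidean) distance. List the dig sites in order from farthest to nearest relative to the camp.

Distances from the camp:
C (-3192, -3250): 4137.2 m
B (-3148, 339): 3015.5 m
A (-1837, -2246): 2475.0 m

C, B, A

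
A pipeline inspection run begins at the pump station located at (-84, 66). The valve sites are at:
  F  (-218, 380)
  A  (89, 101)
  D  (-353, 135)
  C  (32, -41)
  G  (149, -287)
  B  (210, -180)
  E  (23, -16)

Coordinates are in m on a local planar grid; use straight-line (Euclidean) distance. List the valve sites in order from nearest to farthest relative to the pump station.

E, C, A, D, F, B, G

Computing each straight-line distance from (-84, 66):
E (23, -16): 134.8 m
C (32, -41): 157.8 m
A (89, 101): 176.5 m
D (-353, 135): 277.7 m
F (-218, 380): 341.4 m
B (210, -180): 383.3 m
G (149, -287): 423.0 m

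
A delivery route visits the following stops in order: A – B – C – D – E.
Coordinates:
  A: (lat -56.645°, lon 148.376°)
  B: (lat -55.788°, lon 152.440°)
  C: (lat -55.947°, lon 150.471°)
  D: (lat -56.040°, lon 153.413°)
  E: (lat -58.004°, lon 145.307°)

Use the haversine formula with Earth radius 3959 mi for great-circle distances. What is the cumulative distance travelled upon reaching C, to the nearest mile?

Leg distances:
A→B: 167.0 mi  (cumulative 167.0 mi)
B→C: 77.1 mi  (cumulative 244.1 mi)
Cumulative distance at C ≈ 244 mi.

244 mi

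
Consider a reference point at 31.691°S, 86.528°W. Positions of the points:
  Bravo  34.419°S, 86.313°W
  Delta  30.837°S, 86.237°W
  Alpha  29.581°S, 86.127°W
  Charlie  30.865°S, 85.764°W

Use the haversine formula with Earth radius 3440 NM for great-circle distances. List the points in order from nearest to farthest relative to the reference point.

Distance from the reference point at 31.691°S, 86.528°W to each:
Delta 30.837°S, 86.237°W: 53.4 NM
Charlie 30.865°S, 85.764°W: 63.2 NM
Alpha 29.581°S, 86.127°W: 128.4 NM
Bravo 34.419°S, 86.313°W: 164.1 NM

Delta, Charlie, Alpha, Bravo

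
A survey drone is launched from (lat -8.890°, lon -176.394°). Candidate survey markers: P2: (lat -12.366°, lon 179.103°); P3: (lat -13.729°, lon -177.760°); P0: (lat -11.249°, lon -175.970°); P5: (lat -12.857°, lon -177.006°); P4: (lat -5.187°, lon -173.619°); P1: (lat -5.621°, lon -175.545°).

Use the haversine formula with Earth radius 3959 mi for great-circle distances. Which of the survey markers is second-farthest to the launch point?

Distances from the launch point ((lat -8.890°, lon -176.394°)):
P2: 388.8 mi
P3: 346.9 mi
P4: 318.9 mi
P5: 277.2 mi
P1: 233.3 mi
P0: 165.5 mi
The second-farthest is P3 at 346.9 mi.

P3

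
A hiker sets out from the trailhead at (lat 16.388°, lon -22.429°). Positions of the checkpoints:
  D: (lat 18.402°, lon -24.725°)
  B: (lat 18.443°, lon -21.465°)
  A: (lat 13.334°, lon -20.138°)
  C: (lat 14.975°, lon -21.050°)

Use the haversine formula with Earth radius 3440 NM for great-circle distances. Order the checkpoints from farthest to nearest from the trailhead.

A, D, B, C

Distance from the trailhead at (lat 16.388°, lon -22.429°) to each:
A (lat 13.334°, lon -20.138°): 226.5 NM
D (lat 18.402°, lon -24.725°): 178.7 NM
B (lat 18.443°, lon -21.465°): 135.2 NM
C (lat 14.975°, lon -21.050°): 116.4 NM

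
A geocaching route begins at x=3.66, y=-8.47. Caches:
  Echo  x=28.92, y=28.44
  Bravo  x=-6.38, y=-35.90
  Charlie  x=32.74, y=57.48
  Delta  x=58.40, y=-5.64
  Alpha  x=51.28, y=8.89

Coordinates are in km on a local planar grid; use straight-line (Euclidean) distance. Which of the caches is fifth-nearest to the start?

Charlie

Distance to each, sorted:
Bravo: 29.2 km
Echo: 44.7 km
Alpha: 50.7 km
Delta: 54.8 km
Charlie: 72.1 km
The fifth-nearest is Charlie at 72.1 km.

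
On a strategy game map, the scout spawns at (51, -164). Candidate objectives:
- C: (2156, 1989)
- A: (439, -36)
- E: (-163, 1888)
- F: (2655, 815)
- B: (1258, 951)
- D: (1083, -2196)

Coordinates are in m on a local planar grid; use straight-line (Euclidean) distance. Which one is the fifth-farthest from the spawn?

Distances from the spawn ((51, -164)):
C: 3011.1 m
F: 2782.0 m
D: 2279.0 m
E: 2063.1 m
B: 1643.2 m
A: 408.6 m
The fifth-farthest is B at 1643.2 m.

B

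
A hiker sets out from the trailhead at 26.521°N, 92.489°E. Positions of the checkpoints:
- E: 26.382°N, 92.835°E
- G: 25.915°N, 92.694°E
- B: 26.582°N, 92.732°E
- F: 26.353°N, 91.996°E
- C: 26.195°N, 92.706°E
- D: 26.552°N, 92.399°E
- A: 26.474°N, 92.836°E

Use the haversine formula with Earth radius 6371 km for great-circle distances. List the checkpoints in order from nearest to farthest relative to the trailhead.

D, B, A, E, C, F, G

Distance from the trailhead at 26.521°N, 92.489°E to each:
D 26.552°N, 92.399°E: 9.6 km
B 26.582°N, 92.732°E: 25.1 km
A 26.474°N, 92.836°E: 34.9 km
E 26.382°N, 92.835°E: 37.8 km
C 26.195°N, 92.706°E: 42.2 km
F 26.353°N, 91.996°E: 52.5 km
G 25.915°N, 92.694°E: 70.4 km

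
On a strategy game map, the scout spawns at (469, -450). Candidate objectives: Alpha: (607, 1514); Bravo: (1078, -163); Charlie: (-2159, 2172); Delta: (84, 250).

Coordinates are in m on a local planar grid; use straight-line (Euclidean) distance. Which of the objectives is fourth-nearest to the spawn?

Charlie

Distance to each, sorted:
Bravo: 673.2 m
Delta: 798.9 m
Alpha: 1968.8 m
Charlie: 3712.3 m
The fourth-nearest is Charlie at 3712.3 m.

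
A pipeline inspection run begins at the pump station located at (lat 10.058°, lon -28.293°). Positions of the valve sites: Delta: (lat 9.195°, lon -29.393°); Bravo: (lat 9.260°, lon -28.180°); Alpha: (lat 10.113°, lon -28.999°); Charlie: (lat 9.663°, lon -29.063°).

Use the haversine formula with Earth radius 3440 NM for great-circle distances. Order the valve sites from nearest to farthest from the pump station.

Alpha, Bravo, Charlie, Delta

Distances from the pump station:
Alpha (lat 10.113°, lon -28.999°): 41.9 NM
Bravo (lat 9.260°, lon -28.180°): 48.4 NM
Charlie (lat 9.663°, lon -29.063°): 51.4 NM
Delta (lat 9.195°, lon -29.393°): 83.2 NM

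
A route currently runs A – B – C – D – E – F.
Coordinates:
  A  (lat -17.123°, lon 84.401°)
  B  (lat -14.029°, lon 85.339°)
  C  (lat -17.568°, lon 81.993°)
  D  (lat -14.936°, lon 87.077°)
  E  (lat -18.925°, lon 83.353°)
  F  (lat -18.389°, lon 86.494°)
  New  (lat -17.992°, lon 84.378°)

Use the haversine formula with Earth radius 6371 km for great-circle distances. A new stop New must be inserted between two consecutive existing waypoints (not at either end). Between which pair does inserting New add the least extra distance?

Added distance for inserting New between each consecutive pair:
A–B: 190.7 km
B–C: 177.4 km
C–D: 85.6 km
D–E: 0.5 km
E–F: 41.5 km
Smallest added distance is 0.5 km, inserting between D and E.

between D and E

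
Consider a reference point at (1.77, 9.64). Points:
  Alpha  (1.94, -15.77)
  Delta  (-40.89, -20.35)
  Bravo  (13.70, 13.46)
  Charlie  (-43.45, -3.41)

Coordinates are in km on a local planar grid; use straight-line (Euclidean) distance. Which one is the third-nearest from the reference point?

Distance to each, sorted:
Bravo: 12.5 km
Alpha: 25.4 km
Charlie: 47.1 km
Delta: 52.1 km
The third-nearest is Charlie at 47.1 km.

Charlie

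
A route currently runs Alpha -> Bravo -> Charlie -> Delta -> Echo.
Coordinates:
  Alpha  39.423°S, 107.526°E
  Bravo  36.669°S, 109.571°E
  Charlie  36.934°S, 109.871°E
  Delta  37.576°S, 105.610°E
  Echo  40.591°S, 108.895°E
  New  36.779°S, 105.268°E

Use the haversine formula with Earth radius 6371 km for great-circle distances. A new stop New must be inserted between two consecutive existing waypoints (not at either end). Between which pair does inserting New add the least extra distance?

Added distance for inserting New between each consecutive pair:
Alpha–Bravo: 383.1 km
Bravo–Charlie: 753.8 km
Charlie–Delta: 119.7 km
Delta–Echo: 182.5 km
Smallest added distance is 119.7 km, inserting between Charlie and Delta.

between Charlie and Delta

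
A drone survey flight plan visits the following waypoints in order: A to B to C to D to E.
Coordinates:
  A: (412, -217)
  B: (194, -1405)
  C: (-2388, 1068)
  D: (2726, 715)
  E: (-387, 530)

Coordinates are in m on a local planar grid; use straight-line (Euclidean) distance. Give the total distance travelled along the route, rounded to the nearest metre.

Leg distances:
A→B: 1207.8 m  (cumulative 1207.8 m)
B→C: 3575.3 m  (cumulative 4783.1 m)
C→D: 5126.2 m  (cumulative 9909.3 m)
D→E: 3118.5 m  (cumulative 13027.8 m)
Total route length ≈ 13028 m.

13028 m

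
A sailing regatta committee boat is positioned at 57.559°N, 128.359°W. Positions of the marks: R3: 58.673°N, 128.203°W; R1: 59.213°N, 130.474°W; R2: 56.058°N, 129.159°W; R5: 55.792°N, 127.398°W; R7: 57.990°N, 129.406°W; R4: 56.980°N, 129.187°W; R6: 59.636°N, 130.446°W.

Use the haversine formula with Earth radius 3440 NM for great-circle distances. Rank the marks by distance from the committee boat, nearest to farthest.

R7, R4, R3, R2, R5, R1, R6

Distance from the committee boat at 57.559°N, 128.359°W to each:
R7 57.990°N, 129.406°W: 42.3 NM
R4 56.980°N, 129.187°W: 43.9 NM
R3 58.673°N, 128.203°W: 67.1 NM
R2 56.058°N, 129.159°W: 93.9 NM
R5 55.792°N, 127.398°W: 110.7 NM
R1 59.213°N, 130.474°W: 119.5 NM
R6 59.636°N, 130.446°W: 140.7 NM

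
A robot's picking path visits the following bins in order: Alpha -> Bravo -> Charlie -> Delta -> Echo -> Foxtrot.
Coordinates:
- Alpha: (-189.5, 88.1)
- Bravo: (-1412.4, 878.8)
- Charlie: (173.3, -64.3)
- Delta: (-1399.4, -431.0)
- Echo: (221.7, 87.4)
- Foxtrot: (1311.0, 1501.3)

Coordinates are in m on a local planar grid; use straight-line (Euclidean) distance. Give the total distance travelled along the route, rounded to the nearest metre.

8403 m

Leg distances:
Alpha→Bravo: 1456.3 m  (cumulative 1456.3 m)
Bravo→Charlie: 1845.0 m  (cumulative 3301.2 m)
Charlie→Delta: 1614.9 m  (cumulative 4916.1 m)
Delta→Echo: 1702.0 m  (cumulative 6618.1 m)
Echo→Foxtrot: 1784.8 m  (cumulative 8402.9 m)
Total route length ≈ 8403 m.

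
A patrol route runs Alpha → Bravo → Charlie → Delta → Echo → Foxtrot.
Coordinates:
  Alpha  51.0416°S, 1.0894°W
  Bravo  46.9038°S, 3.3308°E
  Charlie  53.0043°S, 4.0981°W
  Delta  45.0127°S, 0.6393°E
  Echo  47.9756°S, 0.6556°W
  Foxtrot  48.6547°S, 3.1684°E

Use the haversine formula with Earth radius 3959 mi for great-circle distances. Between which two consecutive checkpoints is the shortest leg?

Leg distances:
Alpha→Bravo: 349.1 mi
Bravo→Charlie: 534.9 mi
Charlie→Delta: 592.2 mi
Delta→Echo: 213.8 mi
Echo→Foxtrot: 181.9 mi
The shortest leg is Echo–Foxtrot at 181.9 mi.

Echo–Foxtrot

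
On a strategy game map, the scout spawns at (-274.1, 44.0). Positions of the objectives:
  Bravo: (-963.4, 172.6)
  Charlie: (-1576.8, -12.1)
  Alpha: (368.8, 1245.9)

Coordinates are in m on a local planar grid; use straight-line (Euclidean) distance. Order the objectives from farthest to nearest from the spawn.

Alpha, Charlie, Bravo

Computing each straight-line distance from (-274.1, 44.0):
Alpha (368.8, 1245.9): 1363.0 m
Charlie (-1576.8, -12.1): 1303.9 m
Bravo (-963.4, 172.6): 701.2 m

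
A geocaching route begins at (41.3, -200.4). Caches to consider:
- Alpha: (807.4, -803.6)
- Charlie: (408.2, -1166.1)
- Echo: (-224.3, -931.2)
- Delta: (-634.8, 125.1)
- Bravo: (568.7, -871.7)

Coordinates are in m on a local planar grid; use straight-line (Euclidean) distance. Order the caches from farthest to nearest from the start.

Distances from the start:
Charlie (408.2, -1166.1): 1033.0 m
Alpha (807.4, -803.6): 975.1 m
Bravo (568.7, -871.7): 853.7 m
Echo (-224.3, -931.2): 777.6 m
Delta (-634.8, 125.1): 750.4 m

Charlie, Alpha, Bravo, Echo, Delta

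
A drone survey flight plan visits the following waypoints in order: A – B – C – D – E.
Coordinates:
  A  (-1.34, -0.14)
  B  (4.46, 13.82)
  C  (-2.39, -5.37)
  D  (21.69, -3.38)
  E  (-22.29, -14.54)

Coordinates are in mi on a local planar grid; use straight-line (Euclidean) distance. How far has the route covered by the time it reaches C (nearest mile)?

Leg distances:
A→B: 15.1 mi  (cumulative 15.1 mi)
B→C: 20.4 mi  (cumulative 35.5 mi)
Cumulative distance at C ≈ 35 mi.

35 mi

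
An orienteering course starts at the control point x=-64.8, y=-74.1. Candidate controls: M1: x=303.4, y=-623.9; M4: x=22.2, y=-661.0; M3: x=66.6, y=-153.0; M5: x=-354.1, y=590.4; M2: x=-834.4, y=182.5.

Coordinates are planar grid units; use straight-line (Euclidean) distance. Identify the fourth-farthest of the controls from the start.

M4

Distances from the start (x=-64.8, y=-74.1):
M2: 811.3
M5: 724.7
M1: 661.7
M4: 593.3
M3: 153.3
The fourth-farthest is M4 at 593.3.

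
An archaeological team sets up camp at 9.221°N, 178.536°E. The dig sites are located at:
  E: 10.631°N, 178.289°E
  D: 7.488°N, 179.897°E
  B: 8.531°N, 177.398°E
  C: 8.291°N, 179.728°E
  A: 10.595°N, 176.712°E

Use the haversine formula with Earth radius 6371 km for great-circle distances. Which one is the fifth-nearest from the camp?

A

Distances from the camp (9.221°N, 178.536°E):
B: 146.7 km
E: 159.1 km
C: 166.9 km
D: 244.0 km
A: 251.5 km
The fifth-nearest is A at 251.5 km.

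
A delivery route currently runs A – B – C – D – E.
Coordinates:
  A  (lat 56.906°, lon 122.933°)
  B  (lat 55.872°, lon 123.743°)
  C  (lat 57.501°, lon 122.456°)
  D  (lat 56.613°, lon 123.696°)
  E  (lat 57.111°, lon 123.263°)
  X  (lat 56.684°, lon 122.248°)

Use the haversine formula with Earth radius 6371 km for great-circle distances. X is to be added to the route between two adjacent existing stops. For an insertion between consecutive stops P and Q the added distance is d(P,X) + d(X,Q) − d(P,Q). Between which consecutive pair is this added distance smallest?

Added distance for inserting X between each consecutive pair:
A–B: 52.3 km
B–C: 23.4 km
C–D: 56.6 km
D–E: 105.4 km
Smallest added distance is 23.4 km, inserting between B and C.

between B and C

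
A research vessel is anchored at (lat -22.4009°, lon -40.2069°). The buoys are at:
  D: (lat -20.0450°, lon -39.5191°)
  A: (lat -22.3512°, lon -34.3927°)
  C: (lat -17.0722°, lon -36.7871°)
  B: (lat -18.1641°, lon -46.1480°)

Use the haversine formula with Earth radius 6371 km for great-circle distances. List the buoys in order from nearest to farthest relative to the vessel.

Distance from the vessel at (lat -22.4009°, lon -40.2069°) to each:
D (lat -20.0450°, lon -39.5191°): 271.5 km
A (lat -22.3512°, lon -34.3927°): 597.8 km
C (lat -17.0722°, lon -36.7871°): 692.1 km
B (lat -18.1641°, lon -46.1480°): 778.2 km

D, A, C, B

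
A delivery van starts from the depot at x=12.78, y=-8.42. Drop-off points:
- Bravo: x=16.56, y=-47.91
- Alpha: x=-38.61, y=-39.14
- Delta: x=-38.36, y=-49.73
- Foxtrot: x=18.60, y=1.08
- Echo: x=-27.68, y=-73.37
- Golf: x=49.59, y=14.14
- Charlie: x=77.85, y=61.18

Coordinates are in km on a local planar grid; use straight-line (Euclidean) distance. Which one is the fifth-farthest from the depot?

Distances from the depot (x=12.78, y=-8.42):
Charlie: 95.3 km
Echo: 76.5 km
Delta: 65.7 km
Alpha: 59.9 km
Golf: 43.2 km
Bravo: 39.7 km
Foxtrot: 11.1 km
The fifth-farthest is Golf at 43.2 km.

Golf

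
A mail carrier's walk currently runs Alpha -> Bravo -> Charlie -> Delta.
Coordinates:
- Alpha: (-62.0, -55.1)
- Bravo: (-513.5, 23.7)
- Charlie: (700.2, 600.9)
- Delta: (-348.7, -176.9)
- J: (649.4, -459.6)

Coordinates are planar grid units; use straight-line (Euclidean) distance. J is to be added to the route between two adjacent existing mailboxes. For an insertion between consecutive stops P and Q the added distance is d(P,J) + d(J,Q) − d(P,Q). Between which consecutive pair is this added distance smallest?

Added distance for inserting J between each consecutive pair:
Alpha–Bravo: 1619.4
Bravo–Charlie: 977.1
Charlie–Delta: 793.3
Smallest added distance is 793.3, inserting between Charlie and Delta.

between Charlie and Delta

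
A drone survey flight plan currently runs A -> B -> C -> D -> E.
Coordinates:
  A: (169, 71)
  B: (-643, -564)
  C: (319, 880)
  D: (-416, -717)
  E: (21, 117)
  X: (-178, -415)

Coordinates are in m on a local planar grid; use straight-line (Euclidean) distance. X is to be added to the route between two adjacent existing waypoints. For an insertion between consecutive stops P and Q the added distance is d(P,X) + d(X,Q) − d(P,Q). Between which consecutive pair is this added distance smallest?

between D and E

Added distance for inserting X between each consecutive pair:
A–B: 54.6 m
B–C: 140.3 m
C–D: 13.6 m
D–E: 11.0 m
Smallest added distance is 11.0 m, inserting between D and E.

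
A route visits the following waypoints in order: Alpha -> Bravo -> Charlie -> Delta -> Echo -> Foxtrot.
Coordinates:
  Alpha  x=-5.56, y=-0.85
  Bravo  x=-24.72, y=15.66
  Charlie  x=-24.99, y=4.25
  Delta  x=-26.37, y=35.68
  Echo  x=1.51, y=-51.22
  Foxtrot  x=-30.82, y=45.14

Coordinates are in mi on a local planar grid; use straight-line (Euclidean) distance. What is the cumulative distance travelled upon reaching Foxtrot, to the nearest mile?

261 mi

Leg distances:
Alpha→Bravo: 25.3 mi  (cumulative 25.3 mi)
Bravo→Charlie: 11.4 mi  (cumulative 36.7 mi)
Charlie→Delta: 31.5 mi  (cumulative 68.2 mi)
Delta→Echo: 91.3 mi  (cumulative 159.4 mi)
Echo→Foxtrot: 101.6 mi  (cumulative 261.1 mi)
Cumulative distance at Foxtrot ≈ 261 mi.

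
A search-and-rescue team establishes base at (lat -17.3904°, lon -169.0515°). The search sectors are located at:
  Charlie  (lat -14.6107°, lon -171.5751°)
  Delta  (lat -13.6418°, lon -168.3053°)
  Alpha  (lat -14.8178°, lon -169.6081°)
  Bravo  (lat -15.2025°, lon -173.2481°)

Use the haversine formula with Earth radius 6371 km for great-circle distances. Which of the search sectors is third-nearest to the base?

Distance to each, sorted:
Alpha: 292.2 km
Charlie: 410.2 km
Delta: 424.4 km
Bravo: 509.7 km
The third-nearest is Delta at 424.4 km.

Delta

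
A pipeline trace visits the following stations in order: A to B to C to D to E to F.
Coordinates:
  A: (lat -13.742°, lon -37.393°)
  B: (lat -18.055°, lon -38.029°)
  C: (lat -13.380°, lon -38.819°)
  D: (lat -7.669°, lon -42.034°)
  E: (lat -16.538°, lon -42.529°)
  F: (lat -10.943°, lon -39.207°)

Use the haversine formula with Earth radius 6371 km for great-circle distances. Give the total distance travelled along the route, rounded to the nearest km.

Leg distances:
A→B: 484.4 km  (cumulative 484.4 km)
B→C: 526.7 km  (cumulative 1011.0 km)
C→D: 725.7 km  (cumulative 1736.8 km)
D→E: 987.7 km  (cumulative 2724.4 km)
E→F: 718.1 km  (cumulative 3442.5 km)
Total route length ≈ 3443 km.

3443 km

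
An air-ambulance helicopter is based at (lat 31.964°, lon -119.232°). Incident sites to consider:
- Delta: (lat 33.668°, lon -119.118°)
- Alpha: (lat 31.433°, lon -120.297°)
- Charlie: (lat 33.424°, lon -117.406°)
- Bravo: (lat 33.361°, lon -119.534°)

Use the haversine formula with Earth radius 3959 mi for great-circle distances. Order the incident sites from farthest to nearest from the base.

Distances from the base:
Charlie (lat 33.424°, lon -117.406°): 146.5 mi
Delta (lat 33.668°, lon -119.118°): 117.9 mi
Bravo (lat 33.361°, lon -119.534°): 98.1 mi
Alpha (lat 31.433°, lon -120.297°): 72.6 mi

Charlie, Delta, Bravo, Alpha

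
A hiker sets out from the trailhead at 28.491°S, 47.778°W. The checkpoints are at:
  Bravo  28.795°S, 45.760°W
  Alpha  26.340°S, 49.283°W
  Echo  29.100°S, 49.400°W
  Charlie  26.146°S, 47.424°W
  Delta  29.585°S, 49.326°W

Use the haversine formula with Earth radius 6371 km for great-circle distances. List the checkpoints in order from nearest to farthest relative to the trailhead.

Echo, Delta, Bravo, Charlie, Alpha

Computing each great-circle distance from 28.491°S, 47.778°W:
Echo 29.100°S, 49.400°W: 171.9 km
Delta 29.585°S, 49.326°W: 193.5 km
Bravo 28.795°S, 45.760°W: 199.8 km
Charlie 26.146°S, 47.424°W: 263.1 km
Alpha 26.340°S, 49.283°W: 281.6 km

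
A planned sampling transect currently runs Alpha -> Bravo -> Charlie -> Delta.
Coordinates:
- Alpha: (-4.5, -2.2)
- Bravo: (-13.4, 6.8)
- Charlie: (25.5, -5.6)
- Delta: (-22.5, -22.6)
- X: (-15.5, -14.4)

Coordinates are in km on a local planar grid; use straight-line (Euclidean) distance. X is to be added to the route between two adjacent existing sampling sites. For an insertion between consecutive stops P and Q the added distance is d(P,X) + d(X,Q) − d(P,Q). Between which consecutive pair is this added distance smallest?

Added distance for inserting X between each consecutive pair:
Alpha–Bravo: 25.1 km
Bravo–Charlie: 22.4 km
Charlie–Delta: 1.8 km
Smallest added distance is 1.8 km, inserting between Charlie and Delta.

between Charlie and Delta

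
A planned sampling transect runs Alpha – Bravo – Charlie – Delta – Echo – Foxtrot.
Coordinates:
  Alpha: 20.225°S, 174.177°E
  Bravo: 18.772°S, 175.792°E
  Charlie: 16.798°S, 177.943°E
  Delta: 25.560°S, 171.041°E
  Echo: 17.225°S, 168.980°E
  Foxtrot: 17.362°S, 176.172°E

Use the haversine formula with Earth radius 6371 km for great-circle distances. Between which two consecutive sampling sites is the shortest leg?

Leg distances:
Alpha→Bravo: 234.0 km
Bravo→Charlie: 316.3 km
Charlie→Delta: 1208.2 km
Delta→Echo: 951.0 km
Echo→Foxtrot: 763.7 km
The shortest leg is Alpha–Bravo at 234.0 km.

Alpha–Bravo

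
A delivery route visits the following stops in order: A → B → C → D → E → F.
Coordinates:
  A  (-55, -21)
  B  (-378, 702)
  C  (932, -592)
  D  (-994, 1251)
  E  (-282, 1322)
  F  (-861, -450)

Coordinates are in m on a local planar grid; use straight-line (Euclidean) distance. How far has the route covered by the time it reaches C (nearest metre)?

2633 m

Leg distances:
A→B: 791.9 m  (cumulative 791.9 m)
B→C: 1841.3 m  (cumulative 2633.2 m)
Cumulative distance at C ≈ 2633 m.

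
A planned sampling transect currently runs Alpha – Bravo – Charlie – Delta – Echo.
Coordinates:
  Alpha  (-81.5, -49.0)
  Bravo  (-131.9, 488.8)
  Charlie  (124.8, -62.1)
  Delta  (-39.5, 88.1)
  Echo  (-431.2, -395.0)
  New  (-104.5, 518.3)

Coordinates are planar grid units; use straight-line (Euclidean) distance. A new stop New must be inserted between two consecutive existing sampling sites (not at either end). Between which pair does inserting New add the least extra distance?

between Bravo and Charlie

Added distance for inserting New between each consecutive pair:
Alpha–Bravo: 67.9
Bravo–Charlie: 56.5
Charlie–Delta: 836.5
Delta–Echo: 783.1
Smallest added distance is 56.5, inserting between Bravo and Charlie.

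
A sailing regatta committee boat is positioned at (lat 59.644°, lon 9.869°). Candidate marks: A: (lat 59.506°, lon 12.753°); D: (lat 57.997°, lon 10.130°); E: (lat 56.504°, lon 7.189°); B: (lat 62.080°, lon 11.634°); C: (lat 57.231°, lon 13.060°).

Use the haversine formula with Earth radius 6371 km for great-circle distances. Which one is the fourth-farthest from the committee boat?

D

Distances from the committee boat ((lat 59.644°, lon 9.869°)):
E: 383.0 km
C: 326.2 km
B: 287.2 km
D: 183.8 km
A: 163.1 km
The fourth-farthest is D at 183.8 km.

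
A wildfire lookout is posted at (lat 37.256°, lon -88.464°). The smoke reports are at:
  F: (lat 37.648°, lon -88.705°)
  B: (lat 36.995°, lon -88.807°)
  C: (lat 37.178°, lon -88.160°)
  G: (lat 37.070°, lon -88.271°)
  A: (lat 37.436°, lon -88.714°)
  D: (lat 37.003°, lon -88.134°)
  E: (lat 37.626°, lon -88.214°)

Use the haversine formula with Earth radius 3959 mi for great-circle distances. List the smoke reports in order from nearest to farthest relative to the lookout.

Distance from the lookout at (lat 37.256°, lon -88.464°) to each:
G (lat 37.070°, lon -88.271°): 16.7 mi
C (lat 37.178°, lon -88.160°): 17.6 mi
A (lat 37.436°, lon -88.714°): 18.5 mi
D (lat 37.003°, lon -88.134°): 25.2 mi
B (lat 36.995°, lon -88.807°): 26.1 mi
E (lat 37.626°, lon -88.214°): 29.0 mi
F (lat 37.648°, lon -88.705°): 30.1 mi

G, C, A, D, B, E, F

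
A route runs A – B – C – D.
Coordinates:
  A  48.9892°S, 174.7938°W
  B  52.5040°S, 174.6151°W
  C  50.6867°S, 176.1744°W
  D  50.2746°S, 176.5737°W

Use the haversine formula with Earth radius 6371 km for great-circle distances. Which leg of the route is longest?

Leg distances:
A→B: 391.0 km
B→C: 229.0 km
C→D: 53.8 km
The longest leg is A–B at 391.0 km.

A–B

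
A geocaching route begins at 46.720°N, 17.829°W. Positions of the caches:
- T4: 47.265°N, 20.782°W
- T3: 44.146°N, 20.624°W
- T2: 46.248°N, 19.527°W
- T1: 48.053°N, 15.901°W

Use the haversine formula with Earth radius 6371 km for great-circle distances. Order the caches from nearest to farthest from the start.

Distances from the start:
T2 46.248°N, 19.527°W: 140.2 km
T1 48.053°N, 15.901°W: 207.4 km
T4 47.265°N, 20.782°W: 232.0 km
T3 44.146°N, 20.624°W: 359.8 km

T2, T1, T4, T3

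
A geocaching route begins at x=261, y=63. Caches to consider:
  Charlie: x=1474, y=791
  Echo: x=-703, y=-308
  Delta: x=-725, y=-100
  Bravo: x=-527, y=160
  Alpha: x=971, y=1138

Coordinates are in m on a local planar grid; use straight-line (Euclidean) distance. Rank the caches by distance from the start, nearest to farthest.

Distance from the start at x=261, y=63 to each:
Bravo x=-527, y=160: 793.9 m
Delta x=-725, y=-100: 999.4 m
Echo x=-703, y=-308: 1032.9 m
Alpha x=971, y=1138: 1288.3 m
Charlie x=1474, y=791: 1414.7 m

Bravo, Delta, Echo, Alpha, Charlie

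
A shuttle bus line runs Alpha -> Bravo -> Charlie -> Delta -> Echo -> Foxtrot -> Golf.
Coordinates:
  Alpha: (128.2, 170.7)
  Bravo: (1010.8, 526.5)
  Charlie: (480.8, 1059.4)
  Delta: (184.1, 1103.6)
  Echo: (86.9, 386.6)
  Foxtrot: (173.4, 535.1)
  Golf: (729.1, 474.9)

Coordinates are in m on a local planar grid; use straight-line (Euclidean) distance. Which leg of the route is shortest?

Echo–Foxtrot

Leg distances:
Alpha→Bravo: 951.6 m
Bravo→Charlie: 751.6 m
Charlie→Delta: 300.0 m
Delta→Echo: 723.6 m
Echo→Foxtrot: 171.9 m
Foxtrot→Golf: 559.0 m
The shortest leg is Echo–Foxtrot at 171.9 m.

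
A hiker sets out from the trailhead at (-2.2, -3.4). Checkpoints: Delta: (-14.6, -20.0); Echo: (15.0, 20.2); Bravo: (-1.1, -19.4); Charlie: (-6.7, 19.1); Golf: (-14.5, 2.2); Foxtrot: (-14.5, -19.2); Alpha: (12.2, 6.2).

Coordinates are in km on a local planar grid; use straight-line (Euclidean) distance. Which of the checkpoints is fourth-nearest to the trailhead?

Foxtrot

Distance to each, sorted:
Golf: 13.5 km
Bravo: 16.0 km
Alpha: 17.3 km
Foxtrot: 20.0 km
Delta: 20.7 km
Charlie: 22.9 km
Echo: 29.2 km
The fourth-nearest is Foxtrot at 20.0 km.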